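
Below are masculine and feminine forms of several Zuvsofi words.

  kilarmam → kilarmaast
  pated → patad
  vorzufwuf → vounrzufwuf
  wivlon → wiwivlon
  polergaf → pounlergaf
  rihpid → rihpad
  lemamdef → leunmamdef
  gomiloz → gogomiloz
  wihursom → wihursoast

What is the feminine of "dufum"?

dufuast

lemamdef and pated both have last vowel 'e' yet inflect differently (leunmamdef, patad), so the last vowel is not what conditions the rule; the final letter is.
"dufum" ends in -m. The stems ending in -m (wihursom → wihursoast, kilarmam → kilarmaast) drop the final letter and add -ast.
The other patterns: stems ending in -f insert -un- after the first vowel; stems ending in -d change the last vowel to 'a'; stems ending in -n or -z repeat the first consonant+vowel as a prefix.
So dufum → dufuast.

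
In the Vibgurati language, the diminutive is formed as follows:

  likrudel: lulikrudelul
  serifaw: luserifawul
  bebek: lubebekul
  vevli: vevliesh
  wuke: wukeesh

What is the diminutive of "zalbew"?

luzalbewul

likrudel and wuke both have last vowel 'e' yet inflect differently (lulikrudelul, wukeesh), so the last vowel is not what conditions the rule; whether the stem ends in a vowel or a consonant is.
"zalbew" ends in a consonant. The stems ending in a consonant (likrudel → lulikrudelul, serifaw → luserifawul, bebek → lubebekul) add lu- … -ul around the stem.
The other pattern: stems ending in a vowel add -esh.
So zalbew → luzalbewul.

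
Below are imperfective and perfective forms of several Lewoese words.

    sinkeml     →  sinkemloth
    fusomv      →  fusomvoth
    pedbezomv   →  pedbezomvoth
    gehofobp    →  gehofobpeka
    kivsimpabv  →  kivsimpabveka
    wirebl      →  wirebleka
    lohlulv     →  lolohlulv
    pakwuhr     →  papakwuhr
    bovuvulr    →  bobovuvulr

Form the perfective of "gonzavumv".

gonzavumvoth

fusomv and kivsimpabv both end in -v yet inflect differently (fusomvoth, kivsimpabveka), so the final letter is not what conditions the rule; the second-to-last letter is.
"gonzavumv" has second-to-last letter 'm'. The stems whose second-to-last letter is 'm' (sinkeml → sinkemloth, fusomv → fusomvoth, pedbezomv → pedbezomvoth) add -oth.
So gonzavumv → gonzavumvoth.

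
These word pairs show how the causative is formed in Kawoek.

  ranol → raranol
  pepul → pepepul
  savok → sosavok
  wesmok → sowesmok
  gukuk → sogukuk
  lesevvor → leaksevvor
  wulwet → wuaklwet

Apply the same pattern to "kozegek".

ranol and savok both have last vowel 'o' yet inflect differently (raranol, sosavok), so the last vowel is not what conditions the rule; the final letter is.
"kozegek" ends in -k. The stems ending in -k (savok → sosavok, wesmok → sowesmok, gukuk → sogukuk) add the prefix so-.
So kozegek → sokozegek.

sokozegek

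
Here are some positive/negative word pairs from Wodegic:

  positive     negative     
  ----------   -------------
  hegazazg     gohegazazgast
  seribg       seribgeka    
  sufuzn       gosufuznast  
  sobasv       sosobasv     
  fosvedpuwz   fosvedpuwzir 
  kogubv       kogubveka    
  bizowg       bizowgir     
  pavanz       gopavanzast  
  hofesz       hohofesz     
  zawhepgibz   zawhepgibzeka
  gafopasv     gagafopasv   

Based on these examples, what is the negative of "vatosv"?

vavatosv

bizowg and seribg both end in -g yet inflect differently (bizowgir, seribgeka), so the final letter is not what conditions the rule; the second-to-last letter is.
"vatosv" has second-to-last letter 's'. The stems whose second-to-last letter is 's' (hofesz → hohofesz, gafopasv → gagafopasv, sobasv → sosobasv) repeat the first consonant+vowel as a prefix.
The other patterns: stems whose second-to-last letter is 'w' add -ir; stems whose second-to-last letter is 'b' add -eka; stems whose second-to-last letter is 'n' or 'z' add go- … -ast around the stem.
So vatosv → vavatosv.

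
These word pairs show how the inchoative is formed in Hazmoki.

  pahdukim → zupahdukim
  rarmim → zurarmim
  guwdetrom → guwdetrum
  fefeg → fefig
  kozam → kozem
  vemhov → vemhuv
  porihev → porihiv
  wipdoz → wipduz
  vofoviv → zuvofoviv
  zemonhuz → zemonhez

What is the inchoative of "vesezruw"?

vesezrew

pahdukim and kozam both end in -m yet inflect differently (zupahdukim, kozem), so the final letter is not what conditions the rule; the last vowel is.
"vesezruw" has last vowel 'u'. The one such stem in the data (zemonhuz → zemonhez) changes the last vowel to 'e' (as does kozam), so the same rule applies.
So vesezruw → vesezrew.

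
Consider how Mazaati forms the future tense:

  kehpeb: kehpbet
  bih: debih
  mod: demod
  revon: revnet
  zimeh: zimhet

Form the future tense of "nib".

denib

bih and zimeh both end in -h yet inflect differently (debih, zimhet), so the final letter is not what conditions the rule; the number of vowels is.
"nib" has 1 vowel. The stems with 1 vowel (mod → demod, bih → debih) add the prefix de-.
The other pattern: stems with 2 vowels delete the last vowel and add -et.
So nib → denib.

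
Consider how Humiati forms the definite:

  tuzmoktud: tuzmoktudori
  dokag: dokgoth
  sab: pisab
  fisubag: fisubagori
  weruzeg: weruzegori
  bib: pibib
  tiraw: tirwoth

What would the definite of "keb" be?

pikeb

dokag and weruzeg both end in -g yet inflect differently (dokgoth, weruzegori), so the final letter is not what conditions the rule; the number of vowels is.
"keb" has 1 vowel. The stems with 1 vowel (bib → pibib, sab → pisab) add the prefix pi-.
So keb → pikeb.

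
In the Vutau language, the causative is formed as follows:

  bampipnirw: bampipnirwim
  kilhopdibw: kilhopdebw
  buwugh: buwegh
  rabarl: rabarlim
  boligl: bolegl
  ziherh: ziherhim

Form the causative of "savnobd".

"savnobd" has second-to-last letter 'b'. The one such stem in the data (kilhopdibw → kilhopdebw) changes the last vowel to 'e' (as do boligl, buwugh), so the same rule applies.
The other pattern: stems whose second-to-last letter is 'r' add -im.
So savnobd → savnebd.

savnebd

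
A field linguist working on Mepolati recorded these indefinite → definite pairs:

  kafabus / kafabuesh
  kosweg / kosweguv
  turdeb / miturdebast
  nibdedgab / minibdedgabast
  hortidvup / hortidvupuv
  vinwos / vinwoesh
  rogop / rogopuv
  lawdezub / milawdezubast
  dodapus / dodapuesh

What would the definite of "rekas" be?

"rekas" ends in -s. The stems ending in -s (kafabus → kafabuesh, vinwos → vinwoesh, dodapus → dodapuesh) drop the final letter and add -esh.
So rekas → rekaesh.

rekaesh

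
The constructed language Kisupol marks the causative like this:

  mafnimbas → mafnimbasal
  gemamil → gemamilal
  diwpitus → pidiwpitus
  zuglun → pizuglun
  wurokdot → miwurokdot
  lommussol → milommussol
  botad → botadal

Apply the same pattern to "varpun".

pivarpun

"varpun" has last vowel 'u'. The stems whose last vowel is 'u' (zuglun → pizuglun, diwpitus → pidiwpitus) add the prefix pi-.
So varpun → pivarpun.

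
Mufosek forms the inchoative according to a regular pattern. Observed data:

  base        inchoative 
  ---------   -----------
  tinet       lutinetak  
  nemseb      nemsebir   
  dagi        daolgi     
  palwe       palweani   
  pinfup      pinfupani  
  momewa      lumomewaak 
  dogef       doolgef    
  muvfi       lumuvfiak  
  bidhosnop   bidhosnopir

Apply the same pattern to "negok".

muvfi and dagi both end in -i yet inflect differently (lumuvfiak, daolgi), so the final letter is not what conditions the rule; the first letter is.
"negok" begins with n-. The one such stem in the data (nemseb → nemsebir) adds -ir, so the same rule applies.
So negok → negokir.

negokir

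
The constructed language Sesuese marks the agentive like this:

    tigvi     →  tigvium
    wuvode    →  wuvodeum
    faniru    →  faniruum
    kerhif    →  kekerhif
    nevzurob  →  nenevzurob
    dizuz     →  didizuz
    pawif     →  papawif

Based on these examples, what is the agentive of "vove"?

tigvi and kerhif both have last vowel 'i' yet inflect differently (tigvium, kekerhif), so the last vowel is not what conditions the rule; whether the stem ends in a vowel or a consonant is.
"vove" ends in a vowel. The stems ending in a vowel (tigvi → tigvium, wuvode → wuvodeum, faniru → faniruum) add -um.
The other pattern: stems ending in a consonant repeat the first consonant+vowel as a prefix.
So vove → voveum.

voveum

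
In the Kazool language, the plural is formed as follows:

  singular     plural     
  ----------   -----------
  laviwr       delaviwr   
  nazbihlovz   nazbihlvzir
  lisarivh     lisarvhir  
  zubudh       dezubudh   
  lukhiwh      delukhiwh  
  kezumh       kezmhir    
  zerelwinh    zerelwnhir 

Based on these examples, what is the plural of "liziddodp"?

deliziddodp

zubudh and zerelwinh both end in -h yet inflect differently (dezubudh, zerelwnhir), so the final letter is not what conditions the rule; the second-to-last letter is.
"liziddodp" has second-to-last letter 'd'. The one such stem in the data (zubudh → dezubudh) adds the prefix de-, so the same rule applies.
The other pattern: stems whose second-to-last letter is 'm', 'n' or 'v' delete the last vowel and add -ir.
So liziddodp → deliziddodp.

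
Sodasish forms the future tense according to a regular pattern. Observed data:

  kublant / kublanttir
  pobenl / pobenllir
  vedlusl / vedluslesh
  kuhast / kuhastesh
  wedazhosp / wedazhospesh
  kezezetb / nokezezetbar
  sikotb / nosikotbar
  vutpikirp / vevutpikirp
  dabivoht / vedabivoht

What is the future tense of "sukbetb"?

pobenl and vedlusl both end in -l yet inflect differently (pobenllir, vedluslesh), so the final letter is not what conditions the rule; the second-to-last letter is.
"sukbetb" has second-to-last letter 't'. The stems whose second-to-last letter is 't' (kezezetb → nokezezetbar, sikotb → nosikotbar) add no- … -ar around the stem.
The other patterns: stems whose second-to-last letter is 'n' double the final consonant and add -ir; stems whose second-to-last letter is 's' add -esh; stems whose second-to-last letter is 'h' or 'r' add the prefix ve-.
So sukbetb → nosukbetbar.

nosukbetbar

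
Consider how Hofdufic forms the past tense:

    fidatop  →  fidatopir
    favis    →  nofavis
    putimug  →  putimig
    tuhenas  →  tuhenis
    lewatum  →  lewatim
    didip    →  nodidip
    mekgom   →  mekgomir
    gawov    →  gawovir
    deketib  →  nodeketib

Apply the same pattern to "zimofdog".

zimofdogir

"zimofdog" has last vowel 'o'. The stems whose last vowel is 'o' (fidatop → fidatopir, mekgom → mekgomir, gawov → gawovir) add -ir.
So zimofdog → zimofdogir.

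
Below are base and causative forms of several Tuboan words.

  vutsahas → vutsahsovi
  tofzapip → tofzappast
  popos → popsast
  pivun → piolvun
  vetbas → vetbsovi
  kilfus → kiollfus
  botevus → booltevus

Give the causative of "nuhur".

vetbas and kilfus both end in -s yet inflect differently (vetbsovi, kiollfus), so the final letter is not what conditions the rule; the last vowel is.
"nuhur" has last vowel 'u'. The stems whose last vowel is 'u' (kilfus → kiollfus, botevus → booltevus, pivun → piolvun) insert -ol- after the first vowel.
The other patterns: stems whose last vowel is 'a' delete the last vowel and add -ovi; stems whose last vowel is 'i' or 'o' delete the last vowel and add -ast.
So nuhur → nuolhur.

nuolhur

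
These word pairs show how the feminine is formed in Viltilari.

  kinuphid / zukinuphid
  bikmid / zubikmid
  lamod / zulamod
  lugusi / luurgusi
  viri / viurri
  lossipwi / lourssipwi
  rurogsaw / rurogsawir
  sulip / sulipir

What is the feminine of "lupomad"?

zulupomad

kinuphid and lugusi both have last vowel 'i' yet inflect differently (zukinuphid, luurgusi), so the last vowel is not what conditions the rule; the final letter is.
"lupomad" ends in -d. The stems ending in -d (kinuphid → zukinuphid, bikmid → zubikmid, lamod → zulamod) add the prefix zu-.
So lupomad → zulupomad.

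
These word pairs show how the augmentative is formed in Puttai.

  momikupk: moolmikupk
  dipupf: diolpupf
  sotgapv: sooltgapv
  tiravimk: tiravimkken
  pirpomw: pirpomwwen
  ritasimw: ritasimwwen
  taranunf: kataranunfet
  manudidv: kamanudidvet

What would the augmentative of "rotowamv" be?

rotowamvven

momikupk and tiravimk both end in -k yet inflect differently (moolmikupk, tiravimkken), so the final letter is not what conditions the rule; the second-to-last letter is.
"rotowamv" has second-to-last letter 'm'. The stems whose second-to-last letter is 'm' (tiravimk → tiravimkken, pirpomw → pirpomwwen, ritasimw → ritasimwwen) double the final consonant and add -en.
So rotowamv → rotowamvven.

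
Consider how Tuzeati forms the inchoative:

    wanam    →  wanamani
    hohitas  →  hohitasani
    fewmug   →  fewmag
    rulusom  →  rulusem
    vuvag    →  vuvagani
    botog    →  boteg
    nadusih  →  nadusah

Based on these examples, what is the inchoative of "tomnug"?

tomnag

"tomnug" has last vowel 'u'. The one such stem in the data (fewmug → fewmag) changes the last vowel to 'a' (as does nadusih), so the same rule applies.
The other patterns: stems whose last vowel is 'o' change the last vowel to 'e'; stems whose last vowel is 'a' add -ani.
So tomnug → tomnag.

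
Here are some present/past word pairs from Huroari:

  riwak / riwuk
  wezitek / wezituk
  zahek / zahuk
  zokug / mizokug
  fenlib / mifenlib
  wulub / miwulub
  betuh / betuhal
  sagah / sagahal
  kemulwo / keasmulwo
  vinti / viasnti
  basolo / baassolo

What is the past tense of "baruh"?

baruhal

zokug and betuh both have last vowel 'u' yet inflect differently (mizokug, betuhal), so the last vowel is not what conditions the rule; the final letter is.
"baruh" ends in -h. The stems ending in -h (betuh → betuhal, sagah → sagahal) add -al.
So baruh → baruhal.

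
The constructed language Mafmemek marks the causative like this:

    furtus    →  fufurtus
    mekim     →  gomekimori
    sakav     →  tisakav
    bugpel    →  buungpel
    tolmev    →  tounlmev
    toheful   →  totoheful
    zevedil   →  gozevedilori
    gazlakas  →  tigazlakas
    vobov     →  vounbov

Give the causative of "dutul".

dudutul

toheful and zevedil both end in -l yet inflect differently (totoheful, gozevedilori), so the final letter is not what conditions the rule; the last vowel is.
"dutul" has last vowel 'u'. The stems whose last vowel is 'u' (furtus → fufurtus, toheful → totoheful) repeat the first consonant+vowel as a prefix.
The other patterns: stems whose last vowel is 'i' add go- … -ori around the stem; stems whose last vowel is 'e' or 'o' insert -un- after the first vowel; stems whose last vowel is 'a' add the prefix ti-.
So dutul → dudutul.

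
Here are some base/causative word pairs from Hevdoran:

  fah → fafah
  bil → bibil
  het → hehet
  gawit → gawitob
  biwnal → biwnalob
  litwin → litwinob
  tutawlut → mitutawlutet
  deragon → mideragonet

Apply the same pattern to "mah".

mamah

het and gawit both end in -t yet inflect differently (hehet, gawitob), so the final letter is not what conditions the rule; the number of vowels is.
"mah" has 1 vowel. The stems with 1 vowel (fah → fafah, bil → bibil, het → hehet) repeat the first consonant+vowel as a prefix.
The other patterns: stems with 2 vowels add -ob; stems with 3 vowels add mi- … -et around the stem.
So mah → mamah.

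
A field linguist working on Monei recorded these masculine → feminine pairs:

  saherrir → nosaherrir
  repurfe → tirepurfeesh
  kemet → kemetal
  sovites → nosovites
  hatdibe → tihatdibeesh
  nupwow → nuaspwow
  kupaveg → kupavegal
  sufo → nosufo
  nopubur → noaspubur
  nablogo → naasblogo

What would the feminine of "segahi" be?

nosegahi

"segahi" begins with s-. The stems beginning with s- (sufo → nosufo, sovites → nosovites, saherrir → nosaherrir) add the prefix no-.
The other patterns: stems beginning with n- insert -as- after the first vowel; stems beginning with k- add -al; stems beginning with h- or r- add ti- … -esh around the stem.
So segahi → nosegahi.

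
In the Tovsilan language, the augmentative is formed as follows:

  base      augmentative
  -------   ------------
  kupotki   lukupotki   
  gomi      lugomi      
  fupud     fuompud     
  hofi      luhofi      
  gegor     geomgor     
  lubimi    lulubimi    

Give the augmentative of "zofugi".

luzofugi

gomi and gegor both begin with g- yet inflect differently (lugomi, geomgor), so the first letter is not what conditions the rule; the final letter is.
"zofugi" ends in -i. The stems ending in -i (kupotki → lukupotki, lubimi → lulubimi, hofi → luhofi) add the prefix lu-.
The other pattern: stems ending in -d or -r insert -om- after the first vowel.
So zofugi → luzofugi.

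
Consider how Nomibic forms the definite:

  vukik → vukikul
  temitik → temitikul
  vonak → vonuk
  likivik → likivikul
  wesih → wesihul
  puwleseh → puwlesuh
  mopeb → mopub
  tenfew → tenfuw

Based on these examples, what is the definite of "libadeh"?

libaduh

"libadeh" has last vowel 'e'. The stems whose last vowel is 'e' (tenfew → tenfuw, puwleseh → puwlesuh, mopeb → mopub) change the last vowel to 'u'.
So libadeh → libaduh.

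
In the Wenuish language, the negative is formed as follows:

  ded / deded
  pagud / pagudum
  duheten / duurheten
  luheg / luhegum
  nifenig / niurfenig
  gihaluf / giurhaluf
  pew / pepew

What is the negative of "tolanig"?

ded and pagud both end in -d yet inflect differently (deded, pagudum), so the final letter is not what conditions the rule; the number of vowels is.
"tolanig" has 3 vowels. The stems with 3 vowels (nifenig → niurfenig, duheten → duurheten, gihaluf → giurhaluf) insert -ur- after the first vowel.
So tolanig → tourlanig.

tourlanig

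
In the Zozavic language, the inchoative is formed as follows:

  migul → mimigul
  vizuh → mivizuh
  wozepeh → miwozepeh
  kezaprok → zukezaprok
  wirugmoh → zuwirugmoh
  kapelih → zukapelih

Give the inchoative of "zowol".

zuzowol

vizuh and wirugmoh both end in -h yet inflect differently (mivizuh, zuwirugmoh), so the final letter is not what conditions the rule; the last vowel is.
"zowol" has last vowel 'o'. The stems whose last vowel is 'o' (kezaprok → zukezaprok, wirugmoh → zuwirugmoh) add the prefix zu-.
The other pattern: stems whose last vowel is 'e' or 'u' add the prefix mi-.
So zowol → zuzowol.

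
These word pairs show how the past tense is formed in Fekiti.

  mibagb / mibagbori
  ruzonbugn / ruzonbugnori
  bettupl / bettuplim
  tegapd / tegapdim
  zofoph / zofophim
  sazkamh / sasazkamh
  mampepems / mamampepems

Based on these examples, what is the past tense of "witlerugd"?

zofoph and sazkamh both end in -h yet inflect differently (zofophim, sasazkamh), so the final letter is not what conditions the rule; the second-to-last letter is.
"witlerugd" has second-to-last letter 'g'. The stems whose second-to-last letter is 'g' (mibagb → mibagbori, ruzonbugn → ruzonbugnori) add -ori.
The other patterns: stems whose second-to-last letter is 'p' add -im; stems whose second-to-last letter is 'm' repeat the first consonant+vowel as a prefix.
So witlerugd → witlerugdori.

witlerugdori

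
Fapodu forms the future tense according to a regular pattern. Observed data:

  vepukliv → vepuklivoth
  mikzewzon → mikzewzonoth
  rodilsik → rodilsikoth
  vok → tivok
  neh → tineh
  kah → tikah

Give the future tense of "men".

vok and rodilsik both end in -k yet inflect differently (tivok, rodilsikoth), so the final letter is not what conditions the rule; the number of vowels is.
"men" has 1 vowel. The stems with 1 vowel (neh → tineh, kah → tikah, vok → tivok) add the prefix ti-.
The other pattern: stems with 3 vowels add -oth.
So men → timen.

timen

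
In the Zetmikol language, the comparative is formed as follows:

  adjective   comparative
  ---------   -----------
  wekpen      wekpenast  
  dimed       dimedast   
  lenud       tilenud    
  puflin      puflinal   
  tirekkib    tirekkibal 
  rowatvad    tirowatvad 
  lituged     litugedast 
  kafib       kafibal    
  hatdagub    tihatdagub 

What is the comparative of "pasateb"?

pasatebast

wekpen and puflin both end in -n yet inflect differently (wekpenast, puflinal), so the final letter is not what conditions the rule; the last vowel is.
"pasateb" has last vowel 'e'. The stems whose last vowel is 'e' (lituged → litugedast, wekpen → wekpenast, dimed → dimedast) add -ast.
The other patterns: stems whose last vowel is 'i' add -al; stems whose last vowel is 'a' or 'u' add the prefix ti-.
So pasateb → pasatebast.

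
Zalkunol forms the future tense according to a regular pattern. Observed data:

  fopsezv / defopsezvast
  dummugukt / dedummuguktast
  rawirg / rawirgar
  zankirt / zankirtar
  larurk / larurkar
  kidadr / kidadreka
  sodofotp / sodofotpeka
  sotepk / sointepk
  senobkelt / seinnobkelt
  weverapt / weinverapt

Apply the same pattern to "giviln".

dummugukt and zankirt both end in -t yet inflect differently (dedummuguktast, zankirtar), so the final letter is not what conditions the rule; the second-to-last letter is.
"giviln" has second-to-last letter 'l'. The one such stem in the data (senobkelt → seinnobkelt) inserts -in- after the first vowel (as do sotepk, weverapt), so the same rule applies.
So giviln → giinviln.

giinviln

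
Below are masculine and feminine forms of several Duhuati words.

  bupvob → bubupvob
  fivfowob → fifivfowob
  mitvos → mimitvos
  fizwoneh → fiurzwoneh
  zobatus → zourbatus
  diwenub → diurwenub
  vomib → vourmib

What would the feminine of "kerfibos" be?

kekerfibos

"kerfibos" has last vowel 'o'. The stems whose last vowel is 'o' (bupvob → bubupvob, fivfowob → fifivfowob, mitvos → mimitvos) repeat the first consonant+vowel as a prefix.
The other pattern: stems whose last vowel is 'e', 'i' or 'u' insert -ur- after the first vowel.
So kerfibos → kekerfibos.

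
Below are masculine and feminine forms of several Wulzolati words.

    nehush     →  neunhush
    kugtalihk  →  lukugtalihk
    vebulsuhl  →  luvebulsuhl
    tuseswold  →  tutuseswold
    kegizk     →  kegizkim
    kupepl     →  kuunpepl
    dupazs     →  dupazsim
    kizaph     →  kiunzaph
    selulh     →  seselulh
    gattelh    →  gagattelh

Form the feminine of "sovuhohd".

"sovuhohd" has second-to-last letter 'h'. The stems whose second-to-last letter is 'h' (vebulsuhl → luvebulsuhl, kugtalihk → lukugtalihk) add the prefix lu-.
The other patterns: stems whose second-to-last letter is 'l' repeat the first consonant+vowel as a prefix; stems whose second-to-last letter is 'z' add -im; stems whose second-to-last letter is 'p' or 's' insert -un- after the first vowel.
So sovuhohd → lusovuhohd.

lusovuhohd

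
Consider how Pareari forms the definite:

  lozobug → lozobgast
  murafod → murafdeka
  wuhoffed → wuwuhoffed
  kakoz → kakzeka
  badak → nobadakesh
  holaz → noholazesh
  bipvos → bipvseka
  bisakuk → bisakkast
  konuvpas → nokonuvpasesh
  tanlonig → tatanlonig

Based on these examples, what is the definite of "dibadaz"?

nodibadazesh

"dibadaz" has last vowel 'a'. The stems whose last vowel is 'a' (konuvpas → nokonuvpasesh, badak → nobadakesh, holaz → noholazesh) add no- … -esh around the stem.
The other patterns: stems whose last vowel is 'e' or 'i' repeat the first consonant+vowel as a prefix; stems whose last vowel is 'u' delete the last vowel and add -ast; stems whose last vowel is 'o' delete the last vowel and add -eka.
So dibadaz → nodibadazesh.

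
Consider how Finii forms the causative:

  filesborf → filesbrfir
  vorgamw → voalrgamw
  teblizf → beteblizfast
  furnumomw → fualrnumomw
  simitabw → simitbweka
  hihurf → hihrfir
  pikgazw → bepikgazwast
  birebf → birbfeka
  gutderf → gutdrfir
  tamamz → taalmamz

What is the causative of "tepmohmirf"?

tepmohmrfir

"tepmohmirf" has second-to-last letter 'r'. The stems whose second-to-last letter is 'r' (gutderf → gutdrfir, hihurf → hihrfir, filesborf → filesbrfir) delete the last vowel and add -ir.
The other patterns: stems whose second-to-last letter is 'z' add be- … -ast around the stem; stems whose second-to-last letter is 'm' insert -al- after the first vowel; stems whose second-to-last letter is 'b' delete the last vowel and add -eka.
So tepmohmirf → tepmohmrfir.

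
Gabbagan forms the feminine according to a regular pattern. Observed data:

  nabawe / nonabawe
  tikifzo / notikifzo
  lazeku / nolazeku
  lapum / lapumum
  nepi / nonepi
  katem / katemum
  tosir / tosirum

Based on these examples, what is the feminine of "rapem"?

katem and nabawe both have last vowel 'e' yet inflect differently (katemum, nonabawe), so the last vowel is not what conditions the rule; whether the stem ends in a vowel or a consonant is.
"rapem" ends in a consonant. The stems ending in a consonant (lapum → lapumum, tosir → tosirum, katem → katemum) add -um.
The other pattern: stems ending in a vowel add the prefix no-.
So rapem → rapemum.

rapemum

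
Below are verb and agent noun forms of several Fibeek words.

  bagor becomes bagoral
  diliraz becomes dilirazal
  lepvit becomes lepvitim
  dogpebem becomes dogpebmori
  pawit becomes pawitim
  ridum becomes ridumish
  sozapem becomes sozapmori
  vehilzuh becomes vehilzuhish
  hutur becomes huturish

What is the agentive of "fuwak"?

fuwakal

ridum and sozapem both end in -m yet inflect differently (ridumish, sozapmori), so the final letter is not what conditions the rule; the last vowel is.
"fuwak" has last vowel 'a'. The one such stem in the data (diliraz → dilirazal) adds -al, so the same rule applies.
So fuwak → fuwakal.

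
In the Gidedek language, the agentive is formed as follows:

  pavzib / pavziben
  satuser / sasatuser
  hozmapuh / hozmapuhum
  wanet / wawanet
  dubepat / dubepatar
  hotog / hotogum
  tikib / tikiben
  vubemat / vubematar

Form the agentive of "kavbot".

vubemat and wanet both end in -t yet inflect differently (vubematar, wawanet), so the final letter is not what conditions the rule; the last vowel is.
"kavbot" has last vowel 'o'. The one such stem in the data (hotog → hotogum) adds -um, so the same rule applies.
So kavbot → kavbotum.

kavbotum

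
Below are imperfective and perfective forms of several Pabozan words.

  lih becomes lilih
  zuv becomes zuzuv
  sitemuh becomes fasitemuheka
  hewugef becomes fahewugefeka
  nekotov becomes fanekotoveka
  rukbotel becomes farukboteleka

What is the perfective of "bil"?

bibil

lih and sitemuh both end in -h yet inflect differently (lilih, fasitemuheka), so the final letter is not what conditions the rule; the number of vowels is.
"bil" has 1 vowel. The stems with 1 vowel (lih → lilih, zuv → zuzuv) repeat the first consonant+vowel as a prefix.
So bil → bibil.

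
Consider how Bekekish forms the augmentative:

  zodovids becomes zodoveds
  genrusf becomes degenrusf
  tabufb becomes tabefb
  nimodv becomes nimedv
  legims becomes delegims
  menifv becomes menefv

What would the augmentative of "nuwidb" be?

zodovids and legims both end in -s yet inflect differently (zodoveds, delegims), so the final letter is not what conditions the rule; the second-to-last letter is.
"nuwidb" has second-to-last letter 'd'. The stems whose second-to-last letter is 'd' (nimodv → nimedv, zodovids → zodoveds) change the last vowel to 'e'.
So nuwidb → nuwedb.

nuwedb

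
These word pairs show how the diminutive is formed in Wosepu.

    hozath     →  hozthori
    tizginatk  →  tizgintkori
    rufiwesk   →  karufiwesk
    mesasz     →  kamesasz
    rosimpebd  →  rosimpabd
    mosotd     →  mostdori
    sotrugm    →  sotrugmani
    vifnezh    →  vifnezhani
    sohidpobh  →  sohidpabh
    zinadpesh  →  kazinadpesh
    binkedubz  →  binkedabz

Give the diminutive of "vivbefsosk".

"vivbefsosk" has second-to-last letter 's'. The stems whose second-to-last letter is 's' (mesasz → kamesasz, rufiwesk → karufiwesk, zinadpesh → kazinadpesh) add the prefix ka-.
The other patterns: stems whose second-to-last letter is 'b' change the last vowel to 'a'; stems whose second-to-last letter is 't' delete the last vowel and add -ori; stems whose second-to-last letter is 'g' or 'z' add -ani.
So vivbefsosk → kavivbefsosk.

kavivbefsosk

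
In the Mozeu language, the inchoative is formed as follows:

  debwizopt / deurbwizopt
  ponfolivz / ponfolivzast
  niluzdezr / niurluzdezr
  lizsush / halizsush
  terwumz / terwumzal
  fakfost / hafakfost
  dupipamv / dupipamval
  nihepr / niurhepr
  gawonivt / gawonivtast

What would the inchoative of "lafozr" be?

laurfozr

debwizopt and fakfost both end in -t yet inflect differently (deurbwizopt, hafakfost), so the final letter is not what conditions the rule; the second-to-last letter is.
"lafozr" has second-to-last letter 'z'. The one such stem in the data (niluzdezr → niurluzdezr) inserts -ur- after the first vowel (as do debwizopt, nihepr), so the same rule applies.
So lafozr → laurfozr.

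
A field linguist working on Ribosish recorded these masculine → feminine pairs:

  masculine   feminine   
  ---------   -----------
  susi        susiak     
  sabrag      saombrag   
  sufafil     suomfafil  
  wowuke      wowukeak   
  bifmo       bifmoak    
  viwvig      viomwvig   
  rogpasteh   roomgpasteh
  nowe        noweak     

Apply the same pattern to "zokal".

zoomkal

viwvig and susi both have last vowel 'i' yet inflect differently (viomwvig, susiak), so the last vowel is not what conditions the rule; whether the stem ends in a vowel or a consonant is.
"zokal" ends in a consonant. The stems ending in a consonant (viwvig → viomwvig, rogpasteh → roomgpasteh, sufafil → suomfafil) insert -om- after the first vowel.
The other pattern: stems ending in a vowel add -ak.
So zokal → zoomkal.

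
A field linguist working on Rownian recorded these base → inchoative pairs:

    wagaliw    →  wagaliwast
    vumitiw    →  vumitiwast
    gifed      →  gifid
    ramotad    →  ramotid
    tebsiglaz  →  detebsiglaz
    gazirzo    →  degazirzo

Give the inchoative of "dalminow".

dalminowast

ramotad and tebsiglaz both have last vowel 'a' yet inflect differently (ramotid, detebsiglaz), so the last vowel is not what conditions the rule; the final letter is.
"dalminow" ends in -w. The stems ending in -w (wagaliw → wagaliwast, vumitiw → vumitiwast) add -ast.
The other patterns: stems ending in -d change the last vowel to 'i'; stems ending in -o or -z add the prefix de-.
So dalminow → dalminowast.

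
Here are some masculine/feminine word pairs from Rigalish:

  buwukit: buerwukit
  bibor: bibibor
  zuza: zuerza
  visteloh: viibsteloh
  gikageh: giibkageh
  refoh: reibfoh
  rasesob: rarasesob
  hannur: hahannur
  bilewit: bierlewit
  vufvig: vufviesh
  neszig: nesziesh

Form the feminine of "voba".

bibor and refoh both have last vowel 'o' yet inflect differently (bibibor, reibfoh), so the last vowel is not what conditions the rule; the final letter is.
"voba" ends in -a. The one such stem in the data (zuza → zuerza) inserts -er- after the first vowel (as do buwukit, bilewit), so the same rule applies.
So voba → voerba.

voerba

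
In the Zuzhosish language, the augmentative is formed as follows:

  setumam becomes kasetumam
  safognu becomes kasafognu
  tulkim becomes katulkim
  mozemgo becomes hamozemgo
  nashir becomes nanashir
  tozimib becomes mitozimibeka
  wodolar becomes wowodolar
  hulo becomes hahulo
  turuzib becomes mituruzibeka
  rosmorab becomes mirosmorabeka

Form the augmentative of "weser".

weweser

"weser" ends in -r. The stems ending in -r (nashir → nanashir, wodolar → wowodolar) repeat the first consonant+vowel as a prefix.
The other patterns: stems ending in -b add mi- … -eka around the stem; stems ending in -o add the prefix ha-; stems ending in -m or -u add the prefix ka-.
So weser → weweser.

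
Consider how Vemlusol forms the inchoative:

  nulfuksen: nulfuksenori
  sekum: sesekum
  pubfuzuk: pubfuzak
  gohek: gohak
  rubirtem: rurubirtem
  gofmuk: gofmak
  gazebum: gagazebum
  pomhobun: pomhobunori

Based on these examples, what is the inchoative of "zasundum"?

zazasundum

nulfuksen and gohek both have last vowel 'e' yet inflect differently (nulfuksenori, gohak), so the last vowel is not what conditions the rule; the final letter is.
"zasundum" ends in -m. The stems ending in -m (gazebum → gagazebum, rubirtem → rurubirtem, sekum → sesekum) repeat the first consonant+vowel as a prefix.
The other patterns: stems ending in -n add -ori; stems ending in -k change the last vowel to 'a'.
So zasundum → zazasundum.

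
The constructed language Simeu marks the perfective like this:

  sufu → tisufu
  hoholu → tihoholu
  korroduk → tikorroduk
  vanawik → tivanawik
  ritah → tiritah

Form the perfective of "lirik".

Every pair shown (sufu → tisufu, hoholu → tihoholu, korroduk → tikorroduk, …) follows the same rule: add the prefix ti-.
So lirik → tilirik.

tilirik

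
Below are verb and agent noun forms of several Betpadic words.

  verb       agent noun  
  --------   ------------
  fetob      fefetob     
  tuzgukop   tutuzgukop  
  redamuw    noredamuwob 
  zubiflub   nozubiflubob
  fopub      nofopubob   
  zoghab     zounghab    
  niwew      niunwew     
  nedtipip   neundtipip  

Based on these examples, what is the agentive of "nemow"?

nenemow

fetob and zubiflub both end in -b yet inflect differently (fefetob, nozubiflubob), so the final letter is not what conditions the rule; the last vowel is.
"nemow" has last vowel 'o'. The stems whose last vowel is 'o' (fetob → fefetob, tuzgukop → tutuzgukop) repeat the first consonant+vowel as a prefix.
So nemow → nenemow.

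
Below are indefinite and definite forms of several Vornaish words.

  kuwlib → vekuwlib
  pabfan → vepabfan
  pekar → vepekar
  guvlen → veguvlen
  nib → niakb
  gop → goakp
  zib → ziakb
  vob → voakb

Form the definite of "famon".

vefamon

kuwlib and nib both end in -b yet inflect differently (vekuwlib, niakb), so the final letter is not what conditions the rule; the number of vowels is.
"famon" has 2 vowels. The stems with 2 vowels (kuwlib → vekuwlib, pabfan → vepabfan, pekar → vepekar) add the prefix ve-.
The other pattern: stems with 1 vowel insert -ak- after the first vowel.
So famon → vefamon.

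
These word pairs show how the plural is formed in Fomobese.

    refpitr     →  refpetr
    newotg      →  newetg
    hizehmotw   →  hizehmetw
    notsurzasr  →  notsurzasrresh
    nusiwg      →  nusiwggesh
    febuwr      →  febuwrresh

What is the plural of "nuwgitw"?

nuwgetw

refpitr and notsurzasr both end in -r yet inflect differently (refpetr, notsurzasrresh), so the final letter is not what conditions the rule; the second-to-last letter is.
"nuwgitw" has second-to-last letter 't'. The stems whose second-to-last letter is 't' (refpitr → refpetr, newotg → newetg, hizehmotw → hizehmetw) change the last vowel to 'e'.
So nuwgitw → nuwgetw.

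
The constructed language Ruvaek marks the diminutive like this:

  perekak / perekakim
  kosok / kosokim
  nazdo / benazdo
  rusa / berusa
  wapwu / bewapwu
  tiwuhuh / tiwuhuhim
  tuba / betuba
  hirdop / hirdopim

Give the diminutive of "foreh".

"foreh" ends in a consonant. The stems ending in a consonant (kosok → kosokim, perekak → perekakim, hirdop → hirdopim) add -im.
The other pattern: stems ending in a vowel add the prefix be-.
So foreh → forehim.

forehim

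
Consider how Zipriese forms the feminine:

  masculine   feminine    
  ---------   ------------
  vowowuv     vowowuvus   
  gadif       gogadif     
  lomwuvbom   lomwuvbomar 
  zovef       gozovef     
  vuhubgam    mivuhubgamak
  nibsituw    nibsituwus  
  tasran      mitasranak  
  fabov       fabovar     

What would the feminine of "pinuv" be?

pinuvus

vowowuv and fabov both end in -v yet inflect differently (vowowuvus, fabovar), so the final letter is not what conditions the rule; the last vowel is.
"pinuv" has last vowel 'u'. The stems whose last vowel is 'u' (vowowuv → vowowuvus, nibsituw → nibsituwus) add -us.
The other patterns: stems whose last vowel is 'e' or 'i' add the prefix go-; stems whose last vowel is 'a' add mi- … -ak around the stem; stems whose last vowel is 'o' add -ar.
So pinuv → pinuvus.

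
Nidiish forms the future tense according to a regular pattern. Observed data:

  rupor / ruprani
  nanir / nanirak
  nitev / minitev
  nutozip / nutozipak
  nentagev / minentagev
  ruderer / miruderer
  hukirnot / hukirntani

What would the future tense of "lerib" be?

ruderer and rupor both end in -r yet inflect differently (miruderer, ruprani), so the final letter is not what conditions the rule; the last vowel is.
"lerib" has last vowel 'i'. The stems whose last vowel is 'i' (nutozip → nutozipak, nanir → nanirak) add -ak.
So lerib → leribak.

leribak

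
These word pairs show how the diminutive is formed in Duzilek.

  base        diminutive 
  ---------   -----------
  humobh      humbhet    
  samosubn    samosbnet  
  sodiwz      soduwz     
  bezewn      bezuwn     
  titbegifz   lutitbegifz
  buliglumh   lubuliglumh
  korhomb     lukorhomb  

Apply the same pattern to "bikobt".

samosubn and bezewn both end in -n yet inflect differently (samosbnet, bezuwn), so the final letter is not what conditions the rule; the second-to-last letter is.
"bikobt" has second-to-last letter 'b'. The stems whose second-to-last letter is 'b' (humobh → humbhet, samosubn → samosbnet) delete the last vowel and add -et.
So bikobt → bikbtet.

bikbtet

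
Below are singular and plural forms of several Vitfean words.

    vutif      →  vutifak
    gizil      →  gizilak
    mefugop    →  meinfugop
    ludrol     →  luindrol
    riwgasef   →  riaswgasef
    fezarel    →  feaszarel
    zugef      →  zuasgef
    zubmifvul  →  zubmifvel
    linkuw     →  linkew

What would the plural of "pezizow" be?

peinzizow

"pezizow" has last vowel 'o'. The stems whose last vowel is 'o' (mefugop → meinfugop, ludrol → luindrol) insert -in- after the first vowel.
So pezizow → peinzizow.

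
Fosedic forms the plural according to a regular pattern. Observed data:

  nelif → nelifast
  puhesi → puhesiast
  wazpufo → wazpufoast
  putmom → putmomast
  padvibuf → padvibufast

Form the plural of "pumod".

pumodast

Every pair shown (nelif → nelifast, puhesi → puhesiast, wazpufo → wazpufoast, …) follows the same rule: add -ast.
So pumod → pumodast.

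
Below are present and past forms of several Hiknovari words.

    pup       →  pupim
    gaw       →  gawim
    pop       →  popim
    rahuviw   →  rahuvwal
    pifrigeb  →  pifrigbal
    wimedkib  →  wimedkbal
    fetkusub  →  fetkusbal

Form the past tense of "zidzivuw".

zidzivwal

gaw and rahuviw both end in -w yet inflect differently (gawim, rahuvwal), so the final letter is not what conditions the rule; the number of vowels is.
"zidzivuw" has 3 vowels. The stems with 3 vowels (rahuviw → rahuvwal, pifrigeb → pifrigbal, wimedkib → wimedkbal) delete the last vowel and add -al.
The other pattern: stems with 1 vowel add -im.
So zidzivuw → zidzivwal.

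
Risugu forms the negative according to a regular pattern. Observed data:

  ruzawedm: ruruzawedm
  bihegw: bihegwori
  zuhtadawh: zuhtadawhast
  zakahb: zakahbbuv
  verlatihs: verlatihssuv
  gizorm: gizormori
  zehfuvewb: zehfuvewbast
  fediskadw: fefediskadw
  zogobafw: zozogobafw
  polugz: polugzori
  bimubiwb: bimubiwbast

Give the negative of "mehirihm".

mehirihmmuv

"mehirihm" has second-to-last letter 'h'. The stems whose second-to-last letter is 'h' (verlatihs → verlatihssuv, zakahb → zakahbbuv) double the final consonant and add -uv.
The other patterns: stems whose second-to-last letter is 'w' add -ast; stems whose second-to-last letter is 'g' or 'r' add -ori; stems whose second-to-last letter is 'd' or 'f' repeat the first consonant+vowel as a prefix.
So mehirihm → mehirihmmuv.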